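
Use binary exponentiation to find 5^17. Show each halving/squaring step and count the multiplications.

Computing 5^17 by squaring (build up from 5^1; each line after the first costs one multiplication):

5^1 = 5
5^2 = (5^1)^2 = 5^2 = 25
5^4 = (5^2)^2 = 25^2 = 625
5^8 = (5^4)^2 = 625^2 = 390625
5^16 = (5^8)^2 = 390625^2 = 152587890625
5^17 = 5 * 5^16 = 5 * 152587890625 = 762939453125

Result: 762939453125
Multiplications needed: 5 (5 lines after 5^1)

5^17 = 762939453125. Using exponentiation by squaring, this requires 5 multiplications. The key idea: if the exponent is even, square the half-power; if odd, multiply by the base once.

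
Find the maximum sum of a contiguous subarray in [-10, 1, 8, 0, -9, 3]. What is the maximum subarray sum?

Using Kadane's algorithm on [-10, 1, 8, 0, -9, 3]:

Scanning through the array:
Position 1 (value 1): max_ending_here = 1, max_so_far = 1
Position 2 (value 8): max_ending_here = 9, max_so_far = 9
Position 3 (value 0): max_ending_here = 9, max_so_far = 9
Position 4 (value -9): max_ending_here = 0, max_so_far = 9
Position 5 (value 3): max_ending_here = 3, max_so_far = 9

Maximum subarray: [1, 8]
Maximum sum: 9

The maximum subarray is [1, 8] with sum 9. This subarray runs from index 1 to index 2.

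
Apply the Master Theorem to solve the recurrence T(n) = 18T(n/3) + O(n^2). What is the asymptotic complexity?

Master Theorem for T(n) = 18T(n/3) + O(n^2):

a = 18, b = 3, c = 2
log_b(a) = log_3(18) = 2.6309

Case 1: c = 2 < log_3(18) = 2.6309
T(n) = O(n^(log_3 18))

For T(n) = 18T(n/3) + O(n^2): log_3(18) = 2.6309. This is Case 1 of the Master Theorem (c < log_b(a), work dominated by leaves), giving O(n^(log_3 18)).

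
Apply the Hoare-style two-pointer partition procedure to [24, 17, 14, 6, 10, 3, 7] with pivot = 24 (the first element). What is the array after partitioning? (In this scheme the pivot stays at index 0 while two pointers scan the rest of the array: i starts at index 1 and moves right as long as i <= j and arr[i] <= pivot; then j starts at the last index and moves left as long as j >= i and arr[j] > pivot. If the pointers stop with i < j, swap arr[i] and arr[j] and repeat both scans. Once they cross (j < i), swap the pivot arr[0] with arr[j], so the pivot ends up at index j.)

Hoare-style two-pointer partition with pivot = 24:

Initial array: [24, 17, 14, 6, 10, 3, 7]

Pointers start at i = 1, j = 6.
i ends at 7, j ends at 6: the pointers have crossed (j < i), so scanning stops.

Swap pivot arr[0] with arr[6] to place pivot at position 6: [7, 17, 14, 6, 10, 3, 24]
Pivot position: 6

After partitioning with pivot 24, the array becomes [7, 17, 14, 6, 10, 3, 24]. The pivot is placed at index 6. All elements to the left of the pivot are <= 24, and all elements to the right are > 24.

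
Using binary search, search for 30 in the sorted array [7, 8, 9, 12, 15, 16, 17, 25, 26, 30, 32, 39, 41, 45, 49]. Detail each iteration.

Binary search for 30 in [7, 8, 9, 12, 15, 16, 17, 25, 26, 30, 32, 39, 41, 45, 49]:

lo=0, hi=14, mid=7, arr[mid]=25 -> 25 < 30, search right half
lo=8, hi=14, mid=11, arr[mid]=39 -> 39 > 30, search left half
lo=8, hi=10, mid=9, arr[mid]=30 -> Found target at index 9!

Binary search finds 30 at index 9 after 3 comparisons. The search repeatedly halves the search space by comparing with the middle element.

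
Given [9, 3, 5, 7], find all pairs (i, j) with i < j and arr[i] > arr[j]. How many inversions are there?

Finding inversions in [9, 3, 5, 7]:

(0, 1): arr[0]=9 > arr[1]=3
(0, 2): arr[0]=9 > arr[2]=5
(0, 3): arr[0]=9 > arr[3]=7

Total inversions: 3

The array has 3 inversion(s): (0,1), (0,2), (0,3). Each pair (i,j) satisfies i < j and arr[i] > arr[j].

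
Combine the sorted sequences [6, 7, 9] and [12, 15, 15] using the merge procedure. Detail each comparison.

Merging process:

Compare 6 vs 12: take 6 from left. Merged: [6]
Compare 7 vs 12: take 7 from left. Merged: [6, 7]
Compare 9 vs 12: take 9 from left. Merged: [6, 7, 9]
Append remaining from right: [12, 15, 15]. Merged: [6, 7, 9, 12, 15, 15]

Final merged array: [6, 7, 9, 12, 15, 15]
Total comparisons: 3

The merged array is [6, 7, 9, 12, 15, 15], requiring 3 comparisons. The merge step runs in O(n) time where n is the total number of elements.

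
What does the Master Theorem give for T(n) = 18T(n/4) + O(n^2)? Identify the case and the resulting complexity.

Master Theorem for T(n) = 18T(n/4) + O(n^2):

a = 18, b = 4, c = 2
log_b(a) = log_4(18) = 2.0850

Case 1: c = 2 < log_4(18) = 2.0850
T(n) = O(n^(log_4 18))

For T(n) = 18T(n/4) + O(n^2): log_4(18) = 2.0850. This is Case 1 of the Master Theorem (c < log_b(a), work dominated by leaves), giving O(n^(log_4 18)).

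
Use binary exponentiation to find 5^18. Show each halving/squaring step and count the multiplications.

Computing 5^18 by squaring (build up from 5^1; each line after the first costs one multiplication):

5^1 = 5
5^2 = (5^1)^2 = 5^2 = 25
5^4 = (5^2)^2 = 25^2 = 625
5^8 = (5^4)^2 = 625^2 = 390625
5^9 = 5 * 5^8 = 5 * 390625 = 1953125
5^18 = (5^9)^2 = 1953125^2 = 3814697265625

Result: 3814697265625
Multiplications needed: 5 (5 lines after 5^1)

5^18 = 3814697265625. Using exponentiation by squaring, this requires 5 multiplications. The key idea: if the exponent is even, square the half-power; if odd, multiply by the base once.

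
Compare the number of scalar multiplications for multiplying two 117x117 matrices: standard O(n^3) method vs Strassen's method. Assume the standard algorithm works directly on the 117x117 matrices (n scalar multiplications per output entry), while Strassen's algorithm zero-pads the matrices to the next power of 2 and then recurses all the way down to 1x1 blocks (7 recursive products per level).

Matrix multiplication for 117x117 matrices:

Strassen's algorithm requires power-of-2 dimensions. Pad 117x117 to 128x128 (next power of 2).

Standard algorithm: 117^3 = 1601613 multiplications
Strassen's algorithm: 7^(log2(128)) = 7^7 = 823543 multiplications
Savings: 1601613 - 823543 = 778070 multiplications

Standard: 1601613 multiplications (117^3). Strassen: 823543 multiplications (7^7, after padding to 128x128). Strassen reduces 8 recursive multiplications to 7 at each level.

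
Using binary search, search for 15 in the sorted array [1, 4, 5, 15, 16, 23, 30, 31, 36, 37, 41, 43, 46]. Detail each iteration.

Binary search for 15 in [1, 4, 5, 15, 16, 23, 30, 31, 36, 37, 41, 43, 46]:

lo=0, hi=12, mid=6, arr[mid]=30 -> 30 > 15, search left half
lo=0, hi=5, mid=2, arr[mid]=5 -> 5 < 15, search right half
lo=3, hi=5, mid=4, arr[mid]=16 -> 16 > 15, search left half
lo=3, hi=3, mid=3, arr[mid]=15 -> Found target at index 3!

Binary search finds 15 at index 3 after 4 comparisons. The search repeatedly halves the search space by comparing with the middle element.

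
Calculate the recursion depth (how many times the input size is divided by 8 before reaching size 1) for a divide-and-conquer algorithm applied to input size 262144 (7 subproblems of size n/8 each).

For divide and conquer with division factor 8:

Problem sizes at each level:
Level 0: 262144
Level 1: 32768
Level 2: 4096
Level 3: 512
Level 4: 64
Level 5: 8
Level 6: 1

The root is level 0 and the size-1 base case is level 6 (the tree spans levels 0 through 6, i.e. 7 levels counting the root), so the depth is the number of divisions: log_8(262144) = 6

The recursion tree depth is log_8(262144) = 6. At each level, the problem size is divided by 8, so it takes 6 divisions to reduce to a base case of size 1. The algorithm makes 7 recursive calls at each level.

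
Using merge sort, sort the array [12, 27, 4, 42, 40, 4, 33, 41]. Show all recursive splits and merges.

Merge sort trace:

Split: [12, 27, 4, 42, 40, 4, 33, 41] -> [12, 27, 4, 42] and [40, 4, 33, 41]
  Split: [12, 27, 4, 42] -> [12, 27] and [4, 42]
    Split: [12, 27] -> [12] and [27]
    Merge: [12] + [27] -> [12, 27]
    Split: [4, 42] -> [4] and [42]
    Merge: [4] + [42] -> [4, 42]
  Merge: [12, 27] + [4, 42] -> [4, 12, 27, 42]
  Split: [40, 4, 33, 41] -> [40, 4] and [33, 41]
    Split: [40, 4] -> [40] and [4]
    Merge: [40] + [4] -> [4, 40]
    Split: [33, 41] -> [33] and [41]
    Merge: [33] + [41] -> [33, 41]
  Merge: [4, 40] + [33, 41] -> [4, 33, 40, 41]
Merge: [4, 12, 27, 42] + [4, 33, 40, 41] -> [4, 4, 12, 27, 33, 40, 41, 42]

Final sorted array: [4, 4, 12, 27, 33, 40, 41, 42]

The merge sort proceeds by recursively splitting the array and merging sorted halves.
After all merges, the sorted array is [4, 4, 12, 27, 33, 40, 41, 42].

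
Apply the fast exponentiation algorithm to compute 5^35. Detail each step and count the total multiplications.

Computing 5^35 by squaring (build up from 5^1; each line after the first costs one multiplication):

5^1 = 5
5^2 = (5^1)^2 = 5^2 = 25
5^4 = (5^2)^2 = 25^2 = 625
5^8 = (5^4)^2 = 625^2 = 390625
5^16 = (5^8)^2 = 390625^2 = 152587890625
5^17 = 5 * 5^16 = 5 * 152587890625 = 762939453125
5^34 = (5^17)^2 = 762939453125^2 = 582076609134674072265625
5^35 = 5 * 5^34 = 5 * 582076609134674072265625 = 2910383045673370361328125

Result: 2910383045673370361328125
Multiplications needed: 7 (7 lines after 5^1)

5^35 = 2910383045673370361328125. Using exponentiation by squaring, this requires 7 multiplications. The key idea: if the exponent is even, square the half-power; if odd, multiply by the base once.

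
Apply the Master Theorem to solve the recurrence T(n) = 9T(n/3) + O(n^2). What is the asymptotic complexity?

Master Theorem for T(n) = 9T(n/3) + O(n^2):

a = 9, b = 3, c = 2
log_b(a) = log_3(9) = 2.0000

Case 2: c = 2 = log_3(9) = 2.0000
T(n) = O(n^2 log n) = O(n^2 log n)

For T(n) = 9T(n/3) + O(n^2): log_3(9) = 2.0000. This is Case 2 of the Master Theorem (c = log_b(a), equal work at all levels), giving O(n^2 log n).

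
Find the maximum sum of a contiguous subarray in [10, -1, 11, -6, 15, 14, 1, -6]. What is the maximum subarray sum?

Using Kadane's algorithm on [10, -1, 11, -6, 15, 14, 1, -6]:

Scanning through the array:
Position 1 (value -1): max_ending_here = 9, max_so_far = 10
Position 2 (value 11): max_ending_here = 20, max_so_far = 20
Position 3 (value -6): max_ending_here = 14, max_so_far = 20
Position 4 (value 15): max_ending_here = 29, max_so_far = 29
Position 5 (value 14): max_ending_here = 43, max_so_far = 43
Position 6 (value 1): max_ending_here = 44, max_so_far = 44
Position 7 (value -6): max_ending_here = 38, max_so_far = 44

Maximum subarray: [10, -1, 11, -6, 15, 14, 1]
Maximum sum: 44

The maximum subarray is [10, -1, 11, -6, 15, 14, 1] with sum 44. This subarray runs from index 0 to index 6.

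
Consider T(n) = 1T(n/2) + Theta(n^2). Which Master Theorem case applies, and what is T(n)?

Master Theorem for T(n) = 1T(n/2) + O(n^2):

a = 1, b = 2, c = 2
log_b(a) = log_2(1) = 0.0000

Case 3: c = 2 > log_2(1) = 0.0000
T(n) = O(n^2) = O(n^2)

For T(n) = 1T(n/2) + O(n^2): log_2(1) = 0.0000. This is Case 3 of the Master Theorem (c > log_b(a), work dominated by root), giving O(n^2).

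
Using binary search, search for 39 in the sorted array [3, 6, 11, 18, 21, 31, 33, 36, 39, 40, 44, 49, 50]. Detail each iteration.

Binary search for 39 in [3, 6, 11, 18, 21, 31, 33, 36, 39, 40, 44, 49, 50]:

lo=0, hi=12, mid=6, arr[mid]=33 -> 33 < 39, search right half
lo=7, hi=12, mid=9, arr[mid]=40 -> 40 > 39, search left half
lo=7, hi=8, mid=7, arr[mid]=36 -> 36 < 39, search right half
lo=8, hi=8, mid=8, arr[mid]=39 -> Found target at index 8!

Binary search finds 39 at index 8 after 4 comparisons. The search repeatedly halves the search space by comparing with the middle element.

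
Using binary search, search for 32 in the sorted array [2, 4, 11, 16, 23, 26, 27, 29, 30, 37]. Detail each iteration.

Binary search for 32 in [2, 4, 11, 16, 23, 26, 27, 29, 30, 37]:

lo=0, hi=9, mid=4, arr[mid]=23 -> 23 < 32, search right half
lo=5, hi=9, mid=7, arr[mid]=29 -> 29 < 32, search right half
lo=8, hi=9, mid=8, arr[mid]=30 -> 30 < 32, search right half
lo=9, hi=9, mid=9, arr[mid]=37 -> 37 > 32, search left half
lo=9 > hi=8, target 32 not found

Binary search determines that 32 is not in the array after 4 comparisons. The search space was exhausted without finding the target.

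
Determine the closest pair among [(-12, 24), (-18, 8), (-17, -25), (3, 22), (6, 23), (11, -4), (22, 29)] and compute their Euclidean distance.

Computing all pairwise distances among 7 points:

d((-12, 24), (-18, 8)) = 17.088
d((-12, 24), (-17, -25)) = 49.2544
d((-12, 24), (3, 22)) = 15.1327
d((-12, 24), (6, 23)) = 18.0278
d((-12, 24), (11, -4)) = 36.2353
d((-12, 24), (22, 29)) = 34.3657
d((-18, 8), (-17, -25)) = 33.0151
d((-18, 8), (3, 22)) = 25.2389
d((-18, 8), (6, 23)) = 28.3019
d((-18, 8), (11, -4)) = 31.3847
d((-18, 8), (22, 29)) = 45.1774
d((-17, -25), (3, 22)) = 51.0784
d((-17, -25), (6, 23)) = 53.2259
d((-17, -25), (11, -4)) = 35.0
d((-17, -25), (22, 29)) = 66.6108
d((3, 22), (6, 23)) = 3.1623 <-- minimum
d((3, 22), (11, -4)) = 27.2029
d((3, 22), (22, 29)) = 20.2485
d((6, 23), (11, -4)) = 27.4591
d((6, 23), (22, 29)) = 17.088
d((11, -4), (22, 29)) = 34.7851

Closest pair: (3, 22) and (6, 23) with distance 3.1623

The closest pair is (3, 22) and (6, 23) with Euclidean distance 3.1623. For 7 points, brute-force pairwise comparison is shown above. For large n, the divide-and-conquer algorithm (sort by x, recurse on halves, check the dividing strip) achieves O(n log n).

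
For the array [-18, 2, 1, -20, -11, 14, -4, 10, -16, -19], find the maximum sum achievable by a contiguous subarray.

Using Kadane's algorithm on [-18, 2, 1, -20, -11, 14, -4, 10, -16, -19]:

Scanning through the array:
Position 1 (value 2): max_ending_here = 2, max_so_far = 2
Position 2 (value 1): max_ending_here = 3, max_so_far = 3
Position 3 (value -20): max_ending_here = -17, max_so_far = 3
Position 4 (value -11): max_ending_here = -11, max_so_far = 3
Position 5 (value 14): max_ending_here = 14, max_so_far = 14
Position 6 (value -4): max_ending_here = 10, max_so_far = 14
Position 7 (value 10): max_ending_here = 20, max_so_far = 20
Position 8 (value -16): max_ending_here = 4, max_so_far = 20
Position 9 (value -19): max_ending_here = -15, max_so_far = 20

Maximum subarray: [14, -4, 10]
Maximum sum: 20

The maximum subarray is [14, -4, 10] with sum 20. This subarray runs from index 5 to index 7.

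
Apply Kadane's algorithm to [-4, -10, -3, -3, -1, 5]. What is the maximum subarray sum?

Using Kadane's algorithm on [-4, -10, -3, -3, -1, 5]:

Scanning through the array:
Position 1 (value -10): max_ending_here = -10, max_so_far = -4
Position 2 (value -3): max_ending_here = -3, max_so_far = -3
Position 3 (value -3): max_ending_here = -3, max_so_far = -3
Position 4 (value -1): max_ending_here = -1, max_so_far = -1
Position 5 (value 5): max_ending_here = 5, max_so_far = 5

Maximum subarray: [5]
Maximum sum: 5

The maximum subarray is [5] with sum 5. This subarray runs from index 5 to index 5.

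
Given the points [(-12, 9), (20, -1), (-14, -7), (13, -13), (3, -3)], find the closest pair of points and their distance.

Computing all pairwise distances among 5 points:

d((-12, 9), (20, -1)) = 33.5261
d((-12, 9), (-14, -7)) = 16.1245
d((-12, 9), (13, -13)) = 33.3017
d((-12, 9), (3, -3)) = 19.2094
d((20, -1), (-14, -7)) = 34.5254
d((20, -1), (13, -13)) = 13.8924 <-- minimum
d((20, -1), (3, -3)) = 17.1172
d((-14, -7), (13, -13)) = 27.6586
d((-14, -7), (3, -3)) = 17.4642
d((13, -13), (3, -3)) = 14.1421

Closest pair: (20, -1) and (13, -13) with distance 13.8924

The closest pair is (20, -1) and (13, -13) with Euclidean distance 13.8924. For 5 points, brute-force pairwise comparison is shown above. For large n, the divide-and-conquer algorithm (sort by x, recurse on halves, check the dividing strip) achieves O(n log n).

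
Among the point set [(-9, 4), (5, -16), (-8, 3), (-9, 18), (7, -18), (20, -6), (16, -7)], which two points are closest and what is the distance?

Computing all pairwise distances among 7 points:

d((-9, 4), (5, -16)) = 24.4131
d((-9, 4), (-8, 3)) = 1.4142 <-- minimum
d((-9, 4), (-9, 18)) = 14.0
d((-9, 4), (7, -18)) = 27.2029
d((-9, 4), (20, -6)) = 30.6757
d((-9, 4), (16, -7)) = 27.313
d((5, -16), (-8, 3)) = 23.0217
d((5, -16), (-9, 18)) = 36.7696
d((5, -16), (7, -18)) = 2.8284
d((5, -16), (20, -6)) = 18.0278
d((5, -16), (16, -7)) = 14.2127
d((-8, 3), (-9, 18)) = 15.0333
d((-8, 3), (7, -18)) = 25.807
d((-8, 3), (20, -6)) = 29.4109
d((-8, 3), (16, -7)) = 26.0
d((-9, 18), (7, -18)) = 39.3954
d((-9, 18), (20, -6)) = 37.6431
d((-9, 18), (16, -7)) = 35.3553
d((7, -18), (20, -6)) = 17.6918
d((7, -18), (16, -7)) = 14.2127
d((20, -6), (16, -7)) = 4.1231

Closest pair: (-9, 4) and (-8, 3) with distance 1.4142

The closest pair is (-9, 4) and (-8, 3) with Euclidean distance 1.4142. For 7 points, brute-force pairwise comparison is shown above. For large n, the divide-and-conquer algorithm (sort by x, recurse on halves, check the dividing strip) achieves O(n log n).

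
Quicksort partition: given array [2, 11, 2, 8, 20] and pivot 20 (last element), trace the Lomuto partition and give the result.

Lomuto partition with pivot = 20:

Initial array: [2, 11, 2, 8, 20]

arr[0]=2 <= 20: swap with position 0, array becomes [2, 11, 2, 8, 20]
arr[1]=11 <= 20: swap with position 1, array becomes [2, 11, 2, 8, 20]
arr[2]=2 <= 20: swap with position 2, array becomes [2, 11, 2, 8, 20]
arr[3]=8 <= 20: swap with position 3, array becomes [2, 11, 2, 8, 20]

Place pivot at position 4: [2, 11, 2, 8, 20]
Pivot position: 4

After partitioning with pivot 20, the array becomes [2, 11, 2, 8, 20]. The pivot is placed at index 4. All elements to the left of the pivot are <= 20, and all elements to the right are > 20.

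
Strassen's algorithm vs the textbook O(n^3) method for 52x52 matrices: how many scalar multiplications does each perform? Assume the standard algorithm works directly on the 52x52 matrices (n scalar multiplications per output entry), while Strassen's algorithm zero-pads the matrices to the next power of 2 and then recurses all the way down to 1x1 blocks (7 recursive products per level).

Matrix multiplication for 52x52 matrices:

Strassen's algorithm requires power-of-2 dimensions. Pad 52x52 to 64x64 (next power of 2).

Standard algorithm: 52^3 = 140608 multiplications
Strassen's algorithm: 7^(log2(64)) = 7^6 = 117649 multiplications
Savings: 140608 - 117649 = 22959 multiplications

Standard: 140608 multiplications (52^3). Strassen: 117649 multiplications (7^6, after padding to 64x64). Strassen reduces 8 recursive multiplications to 7 at each level.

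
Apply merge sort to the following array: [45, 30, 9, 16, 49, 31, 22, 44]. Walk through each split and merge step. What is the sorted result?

Merge sort trace:

Split: [45, 30, 9, 16, 49, 31, 22, 44] -> [45, 30, 9, 16] and [49, 31, 22, 44]
  Split: [45, 30, 9, 16] -> [45, 30] and [9, 16]
    Split: [45, 30] -> [45] and [30]
    Merge: [45] + [30] -> [30, 45]
    Split: [9, 16] -> [9] and [16]
    Merge: [9] + [16] -> [9, 16]
  Merge: [30, 45] + [9, 16] -> [9, 16, 30, 45]
  Split: [49, 31, 22, 44] -> [49, 31] and [22, 44]
    Split: [49, 31] -> [49] and [31]
    Merge: [49] + [31] -> [31, 49]
    Split: [22, 44] -> [22] and [44]
    Merge: [22] + [44] -> [22, 44]
  Merge: [31, 49] + [22, 44] -> [22, 31, 44, 49]
Merge: [9, 16, 30, 45] + [22, 31, 44, 49] -> [9, 16, 22, 30, 31, 44, 45, 49]

Final sorted array: [9, 16, 22, 30, 31, 44, 45, 49]

The merge sort proceeds by recursively splitting the array and merging sorted halves.
After all merges, the sorted array is [9, 16, 22, 30, 31, 44, 45, 49].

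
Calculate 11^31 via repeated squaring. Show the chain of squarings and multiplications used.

Computing 11^31 by squaring (build up from 11^1; each line after the first costs one multiplication):

11^1 = 11
11^2 = (11^1)^2 = 11^2 = 121
11^3 = 11 * 11^2 = 11 * 121 = 1331
11^6 = (11^3)^2 = 1331^2 = 1771561
11^7 = 11 * 11^6 = 11 * 1771561 = 19487171
11^14 = (11^7)^2 = 19487171^2 = 379749833583241
11^15 = 11 * 11^14 = 11 * 379749833583241 = 4177248169415651
11^30 = (11^15)^2 = 4177248169415651^2 = 17449402268886407318558803753801
11^31 = 11 * 11^30 = 11 * 17449402268886407318558803753801 = 191943424957750480504146841291811

Result: 191943424957750480504146841291811
Multiplications needed: 8 (8 lines after 11^1)

11^31 = 191943424957750480504146841291811. Using exponentiation by squaring, this requires 8 multiplications. The key idea: if the exponent is even, square the half-power; if odd, multiply by the base once.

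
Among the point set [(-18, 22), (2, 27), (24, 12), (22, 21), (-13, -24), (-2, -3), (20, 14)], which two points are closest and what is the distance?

Computing all pairwise distances among 7 points:

d((-18, 22), (2, 27)) = 20.6155
d((-18, 22), (24, 12)) = 43.1741
d((-18, 22), (22, 21)) = 40.0125
d((-18, 22), (-13, -24)) = 46.2709
d((-18, 22), (-2, -3)) = 29.6816
d((-18, 22), (20, 14)) = 38.833
d((2, 27), (24, 12)) = 26.6271
d((2, 27), (22, 21)) = 20.8806
d((2, 27), (-13, -24)) = 53.1601
d((2, 27), (-2, -3)) = 30.2655
d((2, 27), (20, 14)) = 22.2036
d((24, 12), (22, 21)) = 9.2195
d((24, 12), (-13, -24)) = 51.6236
d((24, 12), (-2, -3)) = 30.0167
d((24, 12), (20, 14)) = 4.4721 <-- minimum
d((22, 21), (-13, -24)) = 57.0088
d((22, 21), (-2, -3)) = 33.9411
d((22, 21), (20, 14)) = 7.2801
d((-13, -24), (-2, -3)) = 23.7065
d((-13, -24), (20, 14)) = 50.3289
d((-2, -3), (20, 14)) = 27.8029

Closest pair: (24, 12) and (20, 14) with distance 4.4721

The closest pair is (24, 12) and (20, 14) with Euclidean distance 4.4721. For 7 points, brute-force pairwise comparison is shown above. For large n, the divide-and-conquer algorithm (sort by x, recurse on halves, check the dividing strip) achieves O(n log n).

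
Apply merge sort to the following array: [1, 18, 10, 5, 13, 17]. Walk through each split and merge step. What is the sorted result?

Merge sort trace:

Split: [1, 18, 10, 5, 13, 17] -> [1, 18, 10] and [5, 13, 17]
  Split: [1, 18, 10] -> [1] and [18, 10]
    Split: [18, 10] -> [18] and [10]
    Merge: [18] + [10] -> [10, 18]
  Merge: [1] + [10, 18] -> [1, 10, 18]
  Split: [5, 13, 17] -> [5] and [13, 17]
    Split: [13, 17] -> [13] and [17]
    Merge: [13] + [17] -> [13, 17]
  Merge: [5] + [13, 17] -> [5, 13, 17]
Merge: [1, 10, 18] + [5, 13, 17] -> [1, 5, 10, 13, 17, 18]

Final sorted array: [1, 5, 10, 13, 17, 18]

The merge sort proceeds by recursively splitting the array and merging sorted halves.
After all merges, the sorted array is [1, 5, 10, 13, 17, 18].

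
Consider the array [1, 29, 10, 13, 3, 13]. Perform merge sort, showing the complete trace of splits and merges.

Merge sort trace:

Split: [1, 29, 10, 13, 3, 13] -> [1, 29, 10] and [13, 3, 13]
  Split: [1, 29, 10] -> [1] and [29, 10]
    Split: [29, 10] -> [29] and [10]
    Merge: [29] + [10] -> [10, 29]
  Merge: [1] + [10, 29] -> [1, 10, 29]
  Split: [13, 3, 13] -> [13] and [3, 13]
    Split: [3, 13] -> [3] and [13]
    Merge: [3] + [13] -> [3, 13]
  Merge: [13] + [3, 13] -> [3, 13, 13]
Merge: [1, 10, 29] + [3, 13, 13] -> [1, 3, 10, 13, 13, 29]

Final sorted array: [1, 3, 10, 13, 13, 29]

The merge sort proceeds by recursively splitting the array and merging sorted halves.
After all merges, the sorted array is [1, 3, 10, 13, 13, 29].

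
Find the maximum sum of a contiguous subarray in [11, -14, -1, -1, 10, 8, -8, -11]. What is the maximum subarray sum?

Using Kadane's algorithm on [11, -14, -1, -1, 10, 8, -8, -11]:

Scanning through the array:
Position 1 (value -14): max_ending_here = -3, max_so_far = 11
Position 2 (value -1): max_ending_here = -1, max_so_far = 11
Position 3 (value -1): max_ending_here = -1, max_so_far = 11
Position 4 (value 10): max_ending_here = 10, max_so_far = 11
Position 5 (value 8): max_ending_here = 18, max_so_far = 18
Position 6 (value -8): max_ending_here = 10, max_so_far = 18
Position 7 (value -11): max_ending_here = -1, max_so_far = 18

Maximum subarray: [10, 8]
Maximum sum: 18

The maximum subarray is [10, 8] with sum 18. This subarray runs from index 4 to index 5.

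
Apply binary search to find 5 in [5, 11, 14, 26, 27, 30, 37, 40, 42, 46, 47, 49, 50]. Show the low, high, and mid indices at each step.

Binary search for 5 in [5, 11, 14, 26, 27, 30, 37, 40, 42, 46, 47, 49, 50]:

lo=0, hi=12, mid=6, arr[mid]=37 -> 37 > 5, search left half
lo=0, hi=5, mid=2, arr[mid]=14 -> 14 > 5, search left half
lo=0, hi=1, mid=0, arr[mid]=5 -> Found target at index 0!

Binary search finds 5 at index 0 after 3 comparisons. The search repeatedly halves the search space by comparing with the middle element.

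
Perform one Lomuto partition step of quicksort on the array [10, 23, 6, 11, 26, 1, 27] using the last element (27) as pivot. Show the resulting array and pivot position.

Lomuto partition with pivot = 27:

Initial array: [10, 23, 6, 11, 26, 1, 27]

arr[0]=10 <= 27: swap with position 0, array becomes [10, 23, 6, 11, 26, 1, 27]
arr[1]=23 <= 27: swap with position 1, array becomes [10, 23, 6, 11, 26, 1, 27]
arr[2]=6 <= 27: swap with position 2, array becomes [10, 23, 6, 11, 26, 1, 27]
arr[3]=11 <= 27: swap with position 3, array becomes [10, 23, 6, 11, 26, 1, 27]
arr[4]=26 <= 27: swap with position 4, array becomes [10, 23, 6, 11, 26, 1, 27]
arr[5]=1 <= 27: swap with position 5, array becomes [10, 23, 6, 11, 26, 1, 27]

Place pivot at position 6: [10, 23, 6, 11, 26, 1, 27]
Pivot position: 6

After partitioning with pivot 27, the array becomes [10, 23, 6, 11, 26, 1, 27]. The pivot is placed at index 6. All elements to the left of the pivot are <= 27, and all elements to the right are > 27.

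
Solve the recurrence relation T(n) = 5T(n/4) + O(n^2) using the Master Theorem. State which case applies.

Master Theorem for T(n) = 5T(n/4) + O(n^2):

a = 5, b = 4, c = 2
log_b(a) = log_4(5) = 1.1610

Case 3: c = 2 > log_4(5) = 1.1610
T(n) = O(n^2) = O(n^2)

For T(n) = 5T(n/4) + O(n^2): log_4(5) = 1.1610. This is Case 3 of the Master Theorem (c > log_b(a), work dominated by root), giving O(n^2).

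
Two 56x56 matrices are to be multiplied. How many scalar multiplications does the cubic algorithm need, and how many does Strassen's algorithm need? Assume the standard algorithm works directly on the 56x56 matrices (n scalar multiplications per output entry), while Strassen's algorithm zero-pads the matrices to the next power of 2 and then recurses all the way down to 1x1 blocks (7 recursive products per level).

Matrix multiplication for 56x56 matrices:

Strassen's algorithm requires power-of-2 dimensions. Pad 56x56 to 64x64 (next power of 2).

Standard algorithm: 56^3 = 175616 multiplications
Strassen's algorithm: 7^(log2(64)) = 7^6 = 117649 multiplications
Savings: 175616 - 117649 = 57967 multiplications

Standard: 175616 multiplications (56^3). Strassen: 117649 multiplications (7^6, after padding to 64x64). Strassen reduces 8 recursive multiplications to 7 at each level.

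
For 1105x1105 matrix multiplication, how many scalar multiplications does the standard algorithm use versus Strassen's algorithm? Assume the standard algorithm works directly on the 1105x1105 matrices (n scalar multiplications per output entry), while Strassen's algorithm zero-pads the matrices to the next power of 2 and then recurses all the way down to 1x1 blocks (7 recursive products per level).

Matrix multiplication for 1105x1105 matrices:

Strassen's algorithm requires power-of-2 dimensions. Pad 1105x1105 to 2048x2048 (next power of 2).

Standard algorithm: 1105^3 = 1349232625 multiplications
Strassen's algorithm: 7^(log2(2048)) = 7^11 = 1977326743 multiplications
Difference: 1349232625 - 1977326743 = -628094118 (Strassen uses MORE here due to padding overhead — for small or just-over-power-of-2 n, padding can outweigh the per-level savings)

Standard: 1349232625 multiplications (1105^3). Strassen: 1977326743 multiplications (7^11, after padding to 2048x2048). Strassen reduces 8 recursive multiplications to 7 at each level.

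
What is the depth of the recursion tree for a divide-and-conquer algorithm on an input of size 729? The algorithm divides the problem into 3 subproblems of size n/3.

For divide and conquer with division factor 3:

Problem sizes at each level:
Level 0: 729
Level 1: 243
Level 2: 81
Level 3: 27
Level 4: 9
Level 5: 3
Level 6: 1

The root is level 0 and the size-1 base case is level 6 (the tree spans levels 0 through 6, i.e. 7 levels counting the root), so the depth is the number of divisions: log_3(729) = 6

The recursion tree depth is log_3(729) = 6. At each level, the problem size is divided by 3, so it takes 6 divisions to reduce to a base case of size 1. The algorithm makes 3 recursive calls at each level.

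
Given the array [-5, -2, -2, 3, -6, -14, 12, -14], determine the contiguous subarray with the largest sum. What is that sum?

Using Kadane's algorithm on [-5, -2, -2, 3, -6, -14, 12, -14]:

Scanning through the array:
Position 1 (value -2): max_ending_here = -2, max_so_far = -2
Position 2 (value -2): max_ending_here = -2, max_so_far = -2
Position 3 (value 3): max_ending_here = 3, max_so_far = 3
Position 4 (value -6): max_ending_here = -3, max_so_far = 3
Position 5 (value -14): max_ending_here = -14, max_so_far = 3
Position 6 (value 12): max_ending_here = 12, max_so_far = 12
Position 7 (value -14): max_ending_here = -2, max_so_far = 12

Maximum subarray: [12]
Maximum sum: 12

The maximum subarray is [12] with sum 12. This subarray runs from index 6 to index 6.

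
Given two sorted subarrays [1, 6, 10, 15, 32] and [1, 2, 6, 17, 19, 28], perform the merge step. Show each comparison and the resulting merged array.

Merging process:

Compare 1 vs 1: take 1 from left. Merged: [1]
Compare 6 vs 1: take 1 from right. Merged: [1, 1]
Compare 6 vs 2: take 2 from right. Merged: [1, 1, 2]
Compare 6 vs 6: take 6 from left. Merged: [1, 1, 2, 6]
Compare 10 vs 6: take 6 from right. Merged: [1, 1, 2, 6, 6]
Compare 10 vs 17: take 10 from left. Merged: [1, 1, 2, 6, 6, 10]
Compare 15 vs 17: take 15 from left. Merged: [1, 1, 2, 6, 6, 10, 15]
Compare 32 vs 17: take 17 from right. Merged: [1, 1, 2, 6, 6, 10, 15, 17]
Compare 32 vs 19: take 19 from right. Merged: [1, 1, 2, 6, 6, 10, 15, 17, 19]
Compare 32 vs 28: take 28 from right. Merged: [1, 1, 2, 6, 6, 10, 15, 17, 19, 28]
Append remaining from left: [32]. Merged: [1, 1, 2, 6, 6, 10, 15, 17, 19, 28, 32]

Final merged array: [1, 1, 2, 6, 6, 10, 15, 17, 19, 28, 32]
Total comparisons: 10

The merged array is [1, 1, 2, 6, 6, 10, 15, 17, 19, 28, 32], requiring 10 comparisons. The merge step runs in O(n) time where n is the total number of elements.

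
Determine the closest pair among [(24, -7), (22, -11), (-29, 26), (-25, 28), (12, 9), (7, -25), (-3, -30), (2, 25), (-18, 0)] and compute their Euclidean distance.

Computing all pairwise distances among 9 points:

d((24, -7), (22, -11)) = 4.4721 <-- minimum
d((24, -7), (-29, 26)) = 62.434
d((24, -7), (-25, 28)) = 60.2163
d((24, -7), (12, 9)) = 20.0
d((24, -7), (7, -25)) = 24.7588
d((24, -7), (-3, -30)) = 35.4683
d((24, -7), (2, 25)) = 38.833
d((24, -7), (-18, 0)) = 42.5793
d((22, -11), (-29, 26)) = 63.0079
d((22, -11), (-25, 28)) = 61.0737
d((22, -11), (12, 9)) = 22.3607
d((22, -11), (7, -25)) = 20.5183
d((22, -11), (-3, -30)) = 31.4006
d((22, -11), (2, 25)) = 41.1825
d((22, -11), (-18, 0)) = 41.4849
d((-29, 26), (-25, 28)) = 4.4721 <-- minimum
d((-29, 26), (12, 9)) = 44.3847
d((-29, 26), (7, -25)) = 62.426
d((-29, 26), (-3, -30)) = 61.7414
d((-29, 26), (2, 25)) = 31.0161
d((-29, 26), (-18, 0)) = 28.2312
d((-25, 28), (12, 9)) = 41.5933
d((-25, 28), (7, -25)) = 61.9112
d((-25, 28), (-3, -30)) = 62.0322
d((-25, 28), (2, 25)) = 27.1662
d((-25, 28), (-18, 0)) = 28.8617
d((12, 9), (7, -25)) = 34.3657
d((12, 9), (-3, -30)) = 41.7852
d((12, 9), (2, 25)) = 18.868
d((12, 9), (-18, 0)) = 31.3209
d((7, -25), (-3, -30)) = 11.1803
d((7, -25), (2, 25)) = 50.2494
d((7, -25), (-18, 0)) = 35.3553
d((-3, -30), (2, 25)) = 55.2268
d((-3, -30), (-18, 0)) = 33.541
d((2, 25), (-18, 0)) = 32.0156

Minimum distance: 4.4721 (tie among 2 pairs: (24, -7) and (22, -11); (-29, 26) and (-25, 28))

The minimum Euclidean distance is 4.4721. There is a tie: 2 pairs achieve this minimum — (24, -7) and (22, -11); (-29, 26) and (-25, 28). Any of these is a valid closest pair. For 9 points, brute-force pairwise comparison is shown above. For large n, the divide-and-conquer algorithm (sort by x, recurse on halves, check the dividing strip) achieves O(n log n).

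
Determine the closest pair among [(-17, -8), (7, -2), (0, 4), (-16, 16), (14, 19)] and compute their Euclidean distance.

Computing all pairwise distances among 5 points:

d((-17, -8), (7, -2)) = 24.7386
d((-17, -8), (0, 4)) = 20.8087
d((-17, -8), (-16, 16)) = 24.0208
d((-17, -8), (14, 19)) = 41.1096
d((7, -2), (0, 4)) = 9.2195 <-- minimum
d((7, -2), (-16, 16)) = 29.2062
d((7, -2), (14, 19)) = 22.1359
d((0, 4), (-16, 16)) = 20.0
d((0, 4), (14, 19)) = 20.5183
d((-16, 16), (14, 19)) = 30.1496

Closest pair: (7, -2) and (0, 4) with distance 9.2195

The closest pair is (7, -2) and (0, 4) with Euclidean distance 9.2195. For 5 points, brute-force pairwise comparison is shown above. For large n, the divide-and-conquer algorithm (sort by x, recurse on halves, check the dividing strip) achieves O(n log n).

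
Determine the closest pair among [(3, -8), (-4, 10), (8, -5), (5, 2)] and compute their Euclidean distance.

Computing all pairwise distances among 4 points:

d((3, -8), (-4, 10)) = 19.3132
d((3, -8), (8, -5)) = 5.831 <-- minimum
d((3, -8), (5, 2)) = 10.198
d((-4, 10), (8, -5)) = 19.2094
d((-4, 10), (5, 2)) = 12.0416
d((8, -5), (5, 2)) = 7.6158

Closest pair: (3, -8) and (8, -5) with distance 5.831

The closest pair is (3, -8) and (8, -5) with Euclidean distance 5.831. For 4 points, brute-force pairwise comparison is shown above. For large n, the divide-and-conquer algorithm (sort by x, recurse on halves, check the dividing strip) achieves O(n log n).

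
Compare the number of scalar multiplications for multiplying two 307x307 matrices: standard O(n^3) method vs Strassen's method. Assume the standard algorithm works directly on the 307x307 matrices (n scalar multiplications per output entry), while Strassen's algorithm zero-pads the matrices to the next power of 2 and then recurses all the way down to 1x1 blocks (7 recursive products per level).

Matrix multiplication for 307x307 matrices:

Strassen's algorithm requires power-of-2 dimensions. Pad 307x307 to 512x512 (next power of 2).

Standard algorithm: 307^3 = 28934443 multiplications
Strassen's algorithm: 7^(log2(512)) = 7^9 = 40353607 multiplications
Difference: 28934443 - 40353607 = -11419164 (Strassen uses MORE here due to padding overhead — for small or just-over-power-of-2 n, padding can outweigh the per-level savings)

Standard: 28934443 multiplications (307^3). Strassen: 40353607 multiplications (7^9, after padding to 512x512). Strassen reduces 8 recursive multiplications to 7 at each level.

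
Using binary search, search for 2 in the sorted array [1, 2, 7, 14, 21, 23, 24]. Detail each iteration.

Binary search for 2 in [1, 2, 7, 14, 21, 23, 24]:

lo=0, hi=6, mid=3, arr[mid]=14 -> 14 > 2, search left half
lo=0, hi=2, mid=1, arr[mid]=2 -> Found target at index 1!

Binary search finds 2 at index 1 after 2 comparisons. The search repeatedly halves the search space by comparing with the middle element.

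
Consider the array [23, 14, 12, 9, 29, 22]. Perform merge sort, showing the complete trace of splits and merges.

Merge sort trace:

Split: [23, 14, 12, 9, 29, 22] -> [23, 14, 12] and [9, 29, 22]
  Split: [23, 14, 12] -> [23] and [14, 12]
    Split: [14, 12] -> [14] and [12]
    Merge: [14] + [12] -> [12, 14]
  Merge: [23] + [12, 14] -> [12, 14, 23]
  Split: [9, 29, 22] -> [9] and [29, 22]
    Split: [29, 22] -> [29] and [22]
    Merge: [29] + [22] -> [22, 29]
  Merge: [9] + [22, 29] -> [9, 22, 29]
Merge: [12, 14, 23] + [9, 22, 29] -> [9, 12, 14, 22, 23, 29]

Final sorted array: [9, 12, 14, 22, 23, 29]

The merge sort proceeds by recursively splitting the array and merging sorted halves.
After all merges, the sorted array is [9, 12, 14, 22, 23, 29].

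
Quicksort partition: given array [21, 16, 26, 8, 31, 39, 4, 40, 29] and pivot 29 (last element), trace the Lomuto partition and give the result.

Lomuto partition with pivot = 29:

Initial array: [21, 16, 26, 8, 31, 39, 4, 40, 29]

arr[0]=21 <= 29: swap with position 0, array becomes [21, 16, 26, 8, 31, 39, 4, 40, 29]
arr[1]=16 <= 29: swap with position 1, array becomes [21, 16, 26, 8, 31, 39, 4, 40, 29]
arr[2]=26 <= 29: swap with position 2, array becomes [21, 16, 26, 8, 31, 39, 4, 40, 29]
arr[3]=8 <= 29: swap with position 3, array becomes [21, 16, 26, 8, 31, 39, 4, 40, 29]
arr[4]=31 > 29: no swap
arr[5]=39 > 29: no swap
arr[6]=4 <= 29: swap with position 4, array becomes [21, 16, 26, 8, 4, 39, 31, 40, 29]
arr[7]=40 > 29: no swap

Place pivot at position 5: [21, 16, 26, 8, 4, 29, 31, 40, 39]
Pivot position: 5

After partitioning with pivot 29, the array becomes [21, 16, 26, 8, 4, 29, 31, 40, 39]. The pivot is placed at index 5. All elements to the left of the pivot are <= 29, and all elements to the right are > 29.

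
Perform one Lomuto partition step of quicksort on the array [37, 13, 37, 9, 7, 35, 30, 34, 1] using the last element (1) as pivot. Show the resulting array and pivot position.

Lomuto partition with pivot = 1:

Initial array: [37, 13, 37, 9, 7, 35, 30, 34, 1]

arr[0]=37 > 1: no swap
arr[1]=13 > 1: no swap
arr[2]=37 > 1: no swap
arr[3]=9 > 1: no swap
arr[4]=7 > 1: no swap
arr[5]=35 > 1: no swap
arr[6]=30 > 1: no swap
arr[7]=34 > 1: no swap

Place pivot at position 0: [1, 13, 37, 9, 7, 35, 30, 34, 37]
Pivot position: 0

After partitioning with pivot 1, the array becomes [1, 13, 37, 9, 7, 35, 30, 34, 37]. The pivot is placed at index 0. All elements to the left of the pivot are <= 1, and all elements to the right are > 1.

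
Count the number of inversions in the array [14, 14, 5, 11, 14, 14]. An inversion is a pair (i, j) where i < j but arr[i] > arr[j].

Finding inversions in [14, 14, 5, 11, 14, 14]:

(0, 2): arr[0]=14 > arr[2]=5
(0, 3): arr[0]=14 > arr[3]=11
(1, 2): arr[1]=14 > arr[2]=5
(1, 3): arr[1]=14 > arr[3]=11

Total inversions: 4

The array has 4 inversion(s): (0,2), (0,3), (1,2), (1,3). Each pair (i,j) satisfies i < j and arr[i] > arr[j].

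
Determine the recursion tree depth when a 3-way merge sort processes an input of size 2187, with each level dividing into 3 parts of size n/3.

For divide and conquer with division factor 3:

Problem sizes at each level:
Level 0: 2187
Level 1: 729
Level 2: 243
Level 3: 81
Level 4: 27
Level 5: 9
Level 6: 3
Level 7: 1

The root is level 0 and the size-1 base case is level 7 (the tree spans levels 0 through 7, i.e. 8 levels counting the root), so the depth is the number of divisions: log_3(2187) = 7

The recursion tree depth is log_3(2187) = 7. At each level, the problem size is divided by 3, so it takes 7 divisions to reduce to a base case of size 1. The algorithm makes 3 recursive calls at each level.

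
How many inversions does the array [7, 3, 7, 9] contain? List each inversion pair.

Finding inversions in [7, 3, 7, 9]:

(0, 1): arr[0]=7 > arr[1]=3

Total inversions: 1

The array has 1 inversion(s): (0,1). Each pair (i,j) satisfies i < j and arr[i] > arr[j].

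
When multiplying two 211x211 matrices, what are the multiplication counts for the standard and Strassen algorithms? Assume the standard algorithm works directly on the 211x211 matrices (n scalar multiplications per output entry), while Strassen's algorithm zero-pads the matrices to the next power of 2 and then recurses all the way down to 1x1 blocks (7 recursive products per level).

Matrix multiplication for 211x211 matrices:

Strassen's algorithm requires power-of-2 dimensions. Pad 211x211 to 256x256 (next power of 2).

Standard algorithm: 211^3 = 9393931 multiplications
Strassen's algorithm: 7^(log2(256)) = 7^8 = 5764801 multiplications
Savings: 9393931 - 5764801 = 3629130 multiplications

Standard: 9393931 multiplications (211^3). Strassen: 5764801 multiplications (7^8, after padding to 256x256). Strassen reduces 8 recursive multiplications to 7 at each level.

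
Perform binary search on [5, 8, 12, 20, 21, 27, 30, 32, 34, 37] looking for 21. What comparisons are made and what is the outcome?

Binary search for 21 in [5, 8, 12, 20, 21, 27, 30, 32, 34, 37]:

lo=0, hi=9, mid=4, arr[mid]=21 -> Found target at index 4!

Binary search finds 21 at index 4 after 1 comparisons. The search repeatedly halves the search space by comparing with the middle element.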